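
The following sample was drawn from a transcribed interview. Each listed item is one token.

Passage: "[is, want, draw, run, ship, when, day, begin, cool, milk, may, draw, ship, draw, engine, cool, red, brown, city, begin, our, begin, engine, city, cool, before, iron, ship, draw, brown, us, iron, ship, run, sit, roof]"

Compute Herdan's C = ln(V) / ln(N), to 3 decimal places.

N = 36, V = 21.
ln(V) = 3.044522, ln(N) = 3.583519
C = 3.044522 / 3.583519 = 0.850

0.850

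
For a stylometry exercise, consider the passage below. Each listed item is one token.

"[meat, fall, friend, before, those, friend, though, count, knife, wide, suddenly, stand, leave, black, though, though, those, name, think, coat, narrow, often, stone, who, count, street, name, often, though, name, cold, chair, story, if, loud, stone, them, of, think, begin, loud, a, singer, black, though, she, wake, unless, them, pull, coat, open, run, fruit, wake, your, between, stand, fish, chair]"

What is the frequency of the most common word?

5

Frequencies: though:5, name:3, friend:2, those:2, count:2, stand:2, black:2, think:2, coat:2, often:2, stone:2, chair:2, loud:2, them:2, wake:2, meat:1, fall:1, before:1, knife:1, wide:1, … (21 more, each freq 1)
Most common: 'though' with frequency 5.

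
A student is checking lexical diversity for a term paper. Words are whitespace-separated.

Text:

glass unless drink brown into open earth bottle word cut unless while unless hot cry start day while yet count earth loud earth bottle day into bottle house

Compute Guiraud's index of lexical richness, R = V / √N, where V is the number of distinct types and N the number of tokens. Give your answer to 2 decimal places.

N = 28, V = 19.
√N = 5.291503
R = 19 / 5.291503 = 3.59

3.59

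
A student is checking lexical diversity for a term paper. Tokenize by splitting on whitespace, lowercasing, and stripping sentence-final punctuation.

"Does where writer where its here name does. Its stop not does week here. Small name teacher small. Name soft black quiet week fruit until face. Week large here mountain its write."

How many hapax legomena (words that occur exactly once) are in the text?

Frequencies: does:3, its:3, here:3, name:3, week:3, where:2, small:2, writer:1, stop:1, not:1, teacher:1, soft:1, black:1, quiet:1, fruit:1, until:1, face:1, large:1, mountain:1, write:1
Hapax (freq=1): black, face, fruit, large, mountain, not, quiet, soft, stop, teacher, until, write, writer

13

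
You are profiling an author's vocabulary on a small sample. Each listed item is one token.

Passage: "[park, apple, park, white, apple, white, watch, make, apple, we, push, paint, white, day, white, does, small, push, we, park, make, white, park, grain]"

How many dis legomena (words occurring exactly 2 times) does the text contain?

Frequencies: white:5, park:4, apple:3, make:2, we:2, push:2, watch:1, paint:1, day:1, does:1, small:1, grain:1
Words with frequency 2: make, push, we

3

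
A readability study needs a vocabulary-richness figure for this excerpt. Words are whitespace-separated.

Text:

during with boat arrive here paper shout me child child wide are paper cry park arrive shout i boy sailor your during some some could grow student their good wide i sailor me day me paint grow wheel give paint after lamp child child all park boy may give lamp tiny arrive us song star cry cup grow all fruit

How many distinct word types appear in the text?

37

Distinct types: {after, all, are, arrive, boat, boy, child, could, cry, cup, day, during, fruit, give, good, grow, here, i, lamp, may, me, paint, paper, park, sailor, shout, some, song, star, student, their, tiny, us, wheel, wide, with, your}
V = 37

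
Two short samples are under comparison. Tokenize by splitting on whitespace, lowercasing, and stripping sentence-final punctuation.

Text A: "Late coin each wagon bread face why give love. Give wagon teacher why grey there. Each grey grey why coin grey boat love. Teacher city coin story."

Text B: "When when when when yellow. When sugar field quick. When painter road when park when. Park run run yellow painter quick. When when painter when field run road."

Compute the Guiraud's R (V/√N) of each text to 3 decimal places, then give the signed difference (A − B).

A: V=15, N=27, R=2.887
B: V=9, N=28, R=1.701
Difference = 2.887 − 1.701 = 1.186

1.186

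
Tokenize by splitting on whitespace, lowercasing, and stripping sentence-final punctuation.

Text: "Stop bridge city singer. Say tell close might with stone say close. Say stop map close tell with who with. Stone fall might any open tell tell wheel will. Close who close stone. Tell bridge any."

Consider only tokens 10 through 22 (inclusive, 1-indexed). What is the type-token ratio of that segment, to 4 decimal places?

Segment tokens 10–22: stone, say, close, say, stop, map, close, tell, with, who, with, stone, fall
Segment N = 13, segment V = 9.
TTR = 9 / 13 = 0.6923

0.6923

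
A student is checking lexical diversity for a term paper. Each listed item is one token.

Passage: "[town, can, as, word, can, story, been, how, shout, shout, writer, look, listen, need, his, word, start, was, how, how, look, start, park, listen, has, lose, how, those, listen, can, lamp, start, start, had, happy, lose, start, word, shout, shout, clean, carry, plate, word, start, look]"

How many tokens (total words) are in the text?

Tokens: town, can, as, word, can, story, been, how, shout, shout, writer, look, listen, need, his, word, start, was, how, how, look, start, park, listen, has, lose, how, those, listen, can, lamp, start, start, had, happy, lose, start, word, shout, shout, clean, carry, plate, word, start, look
N = 46

46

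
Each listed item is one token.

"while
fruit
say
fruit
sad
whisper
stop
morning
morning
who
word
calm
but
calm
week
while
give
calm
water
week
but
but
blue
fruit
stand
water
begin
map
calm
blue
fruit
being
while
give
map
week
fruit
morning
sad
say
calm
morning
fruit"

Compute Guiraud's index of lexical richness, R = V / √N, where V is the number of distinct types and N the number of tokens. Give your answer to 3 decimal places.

N = 43, V = 19.
√N = 6.557439
R = 19 / 6.557439 = 2.897

2.897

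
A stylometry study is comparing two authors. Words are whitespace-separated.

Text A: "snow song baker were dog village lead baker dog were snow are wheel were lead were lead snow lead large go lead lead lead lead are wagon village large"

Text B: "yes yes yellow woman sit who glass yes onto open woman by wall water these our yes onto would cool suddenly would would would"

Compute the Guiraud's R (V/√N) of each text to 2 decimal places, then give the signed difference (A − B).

A: V=12, N=29, R=2.23
B: V=16, N=24, R=3.27
Difference = 2.23 − 3.27 = -1.04

-1.04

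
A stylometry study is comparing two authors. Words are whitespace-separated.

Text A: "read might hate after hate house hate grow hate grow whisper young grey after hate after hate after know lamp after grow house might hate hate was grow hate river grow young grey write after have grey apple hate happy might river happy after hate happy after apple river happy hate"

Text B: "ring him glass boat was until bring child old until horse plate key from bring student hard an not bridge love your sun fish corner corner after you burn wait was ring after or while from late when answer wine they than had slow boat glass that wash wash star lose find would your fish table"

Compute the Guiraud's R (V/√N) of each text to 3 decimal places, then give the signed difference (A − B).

A: V=17, N=51, R=2.380
B: V=44, N=56, R=5.880
Difference = 2.380 − 5.880 = -3.500

-3.500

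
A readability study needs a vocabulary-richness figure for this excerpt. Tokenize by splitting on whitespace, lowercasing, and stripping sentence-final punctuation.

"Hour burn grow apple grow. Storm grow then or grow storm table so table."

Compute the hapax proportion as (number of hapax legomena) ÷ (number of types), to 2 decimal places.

Frequencies: grow:4, storm:2, table:2, hour:1, burn:1, apple:1, then:1, or:1, so:1
Hapax count = 6; type count = 9.
Ratio = 6 / 9 = 0.67

0.67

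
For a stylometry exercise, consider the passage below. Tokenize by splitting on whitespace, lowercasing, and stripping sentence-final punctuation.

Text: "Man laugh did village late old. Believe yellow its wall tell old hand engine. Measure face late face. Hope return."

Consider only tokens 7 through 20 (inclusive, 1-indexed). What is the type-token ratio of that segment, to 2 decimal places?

0.93

Segment tokens 7–20: believe, yellow, its, wall, tell, old, hand, engine, measure, face, late, face, hope, return
Segment N = 14, segment V = 13.
TTR = 13 / 14 = 0.93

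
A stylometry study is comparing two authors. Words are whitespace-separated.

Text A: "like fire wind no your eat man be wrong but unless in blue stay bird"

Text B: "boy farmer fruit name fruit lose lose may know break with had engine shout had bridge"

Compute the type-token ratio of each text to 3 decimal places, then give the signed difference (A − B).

0.187

TTR(A) = 15/15 = 1.000
TTR(B) = 13/16 = 0.813
Difference = 1.000 − 0.813 = 0.187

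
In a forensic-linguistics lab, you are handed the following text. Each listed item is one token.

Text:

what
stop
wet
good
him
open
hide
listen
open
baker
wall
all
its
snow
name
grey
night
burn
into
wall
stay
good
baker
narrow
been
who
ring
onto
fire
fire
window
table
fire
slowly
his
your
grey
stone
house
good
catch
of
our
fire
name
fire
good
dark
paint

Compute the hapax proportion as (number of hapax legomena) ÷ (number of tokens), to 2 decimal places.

Frequencies: fire:5, good:4, open:2, baker:2, wall:2, name:2, grey:2, what:1, stop:1, wet:1, him:1, hide:1, listen:1, all:1, its:1, snow:1, night:1, burn:1, into:1, stay:1, … (17 more, each freq 1)
Hapax count = 30; token count = 49.
Ratio = 30 / 49 = 0.61

0.61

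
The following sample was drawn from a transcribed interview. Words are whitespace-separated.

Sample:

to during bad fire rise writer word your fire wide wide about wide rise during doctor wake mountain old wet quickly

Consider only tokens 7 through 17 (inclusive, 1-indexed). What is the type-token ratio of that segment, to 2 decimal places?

0.82

Segment tokens 7–17: word, your, fire, wide, wide, about, wide, rise, during, doctor, wake
Segment N = 11, segment V = 9.
TTR = 9 / 11 = 0.82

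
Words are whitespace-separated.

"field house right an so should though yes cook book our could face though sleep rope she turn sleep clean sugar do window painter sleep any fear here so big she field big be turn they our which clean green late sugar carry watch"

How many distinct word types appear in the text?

Distinct types: {an, any, be, big, book, carry, clean, cook, could, do, face, fear, field, green, here, house, late, our, painter, right, rope, she, should, sleep, so, sugar, they, though, turn, watch, which, window, yes}
V = 33

33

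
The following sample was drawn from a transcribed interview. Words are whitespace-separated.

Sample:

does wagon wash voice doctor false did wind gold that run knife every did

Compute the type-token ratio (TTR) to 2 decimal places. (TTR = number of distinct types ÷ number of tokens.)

N = 14 tokens, V = 13 types.
TTR = V / N = 13 / 14 = 0.93

0.93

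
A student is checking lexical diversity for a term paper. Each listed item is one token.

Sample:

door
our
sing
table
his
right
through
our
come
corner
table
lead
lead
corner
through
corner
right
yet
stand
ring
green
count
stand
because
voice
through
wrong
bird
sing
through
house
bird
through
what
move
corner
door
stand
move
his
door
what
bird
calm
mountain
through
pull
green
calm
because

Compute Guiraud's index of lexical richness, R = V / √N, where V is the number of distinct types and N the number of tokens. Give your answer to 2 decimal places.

3.54

N = 50, V = 25.
√N = 7.071068
R = 25 / 7.071068 = 3.54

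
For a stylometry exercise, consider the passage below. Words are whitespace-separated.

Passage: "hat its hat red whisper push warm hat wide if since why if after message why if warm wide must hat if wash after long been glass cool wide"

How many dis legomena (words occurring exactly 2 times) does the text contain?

3

Frequencies: hat:4, if:4, wide:3, warm:2, why:2, after:2, its:1, red:1, whisper:1, push:1, since:1, message:1, must:1, wash:1, long:1, been:1, glass:1, cool:1
Words with frequency 2: after, warm, why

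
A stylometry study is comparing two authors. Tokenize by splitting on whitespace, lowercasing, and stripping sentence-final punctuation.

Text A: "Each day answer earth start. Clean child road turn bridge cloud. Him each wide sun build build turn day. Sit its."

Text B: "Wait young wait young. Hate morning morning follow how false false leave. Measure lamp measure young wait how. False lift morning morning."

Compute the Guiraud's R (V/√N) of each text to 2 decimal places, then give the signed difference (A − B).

1.36

A: V=17, N=21, R=3.71
B: V=11, N=22, R=2.35
Difference = 3.71 − 2.35 = 1.36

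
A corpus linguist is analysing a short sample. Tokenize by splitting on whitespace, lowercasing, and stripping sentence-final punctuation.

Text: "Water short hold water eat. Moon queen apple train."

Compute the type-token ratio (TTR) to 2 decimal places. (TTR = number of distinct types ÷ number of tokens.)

0.89

N = 9 tokens, V = 8 types.
TTR = V / N = 8 / 9 = 0.89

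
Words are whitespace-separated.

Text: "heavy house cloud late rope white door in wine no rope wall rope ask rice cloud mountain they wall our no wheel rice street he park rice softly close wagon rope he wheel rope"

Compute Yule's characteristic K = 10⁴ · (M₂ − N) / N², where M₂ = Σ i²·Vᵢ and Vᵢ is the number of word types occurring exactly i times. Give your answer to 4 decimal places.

Frequencies: rope:5, rice:3, cloud:2, no:2, wall:2, wheel:2, he:2, heavy:1, house:1, late:1, white:1, door:1, in:1, wine:1, ask:1, mountain:1, they:1, our:1, street:1, park:1, … (3 more, each freq 1)
N = 34. Frequency spectrum: V_1=16, V_2=5, V_3=1, V_5=1
M₂ = 1²·16 + 2²·5 + 3²·1 + 5²·1 = 70
K = 10000 × (70 − 34) / 34² = 311.4187

311.4187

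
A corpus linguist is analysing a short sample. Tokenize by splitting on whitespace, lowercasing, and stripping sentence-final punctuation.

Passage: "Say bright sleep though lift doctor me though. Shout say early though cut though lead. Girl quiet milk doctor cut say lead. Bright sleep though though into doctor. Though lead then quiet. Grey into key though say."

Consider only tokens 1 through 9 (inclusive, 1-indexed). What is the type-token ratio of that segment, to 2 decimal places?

Segment tokens 1–9: say, bright, sleep, though, lift, doctor, me, though, shout
Segment N = 9, segment V = 8.
TTR = 8 / 9 = 0.89

0.89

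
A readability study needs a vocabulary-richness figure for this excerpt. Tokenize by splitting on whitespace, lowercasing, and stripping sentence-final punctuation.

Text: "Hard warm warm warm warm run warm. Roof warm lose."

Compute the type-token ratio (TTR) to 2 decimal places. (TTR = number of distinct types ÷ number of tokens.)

N = 10 tokens, V = 5 types.
TTR = V / N = 5 / 10 = 0.50

0.50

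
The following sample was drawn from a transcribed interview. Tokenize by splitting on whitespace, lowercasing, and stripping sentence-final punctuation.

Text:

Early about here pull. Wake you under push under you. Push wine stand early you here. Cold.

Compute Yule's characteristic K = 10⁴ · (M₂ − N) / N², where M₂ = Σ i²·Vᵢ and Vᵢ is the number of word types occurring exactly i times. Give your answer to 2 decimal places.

484.43

Frequencies: you:3, early:2, here:2, under:2, push:2, about:1, pull:1, wake:1, wine:1, stand:1, cold:1
N = 17. Frequency spectrum: V_1=6, V_2=4, V_3=1
M₂ = 1²·6 + 2²·4 + 3²·1 = 31
K = 10000 × (31 − 17) / 17² = 484.43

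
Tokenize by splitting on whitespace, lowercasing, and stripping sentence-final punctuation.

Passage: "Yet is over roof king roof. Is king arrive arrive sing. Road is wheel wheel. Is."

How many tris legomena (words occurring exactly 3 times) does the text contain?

0

Frequencies: is:4, roof:2, king:2, arrive:2, wheel:2, yet:1, over:1, sing:1, road:1
Words with frequency 3: (none)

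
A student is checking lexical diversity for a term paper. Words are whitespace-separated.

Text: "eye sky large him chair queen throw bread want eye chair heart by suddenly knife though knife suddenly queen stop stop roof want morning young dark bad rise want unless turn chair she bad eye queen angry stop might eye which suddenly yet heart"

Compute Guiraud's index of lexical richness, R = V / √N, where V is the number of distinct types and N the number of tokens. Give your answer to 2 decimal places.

4.22

N = 44, V = 28.
√N = 6.633250
R = 28 / 6.633250 = 4.22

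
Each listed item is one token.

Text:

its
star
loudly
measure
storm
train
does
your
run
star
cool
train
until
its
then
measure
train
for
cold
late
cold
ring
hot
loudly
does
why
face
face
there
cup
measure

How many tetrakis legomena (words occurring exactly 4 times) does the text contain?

Frequencies: measure:3, train:3, its:2, star:2, loudly:2, does:2, cold:2, face:2, storm:1, your:1, run:1, cool:1, until:1, then:1, for:1, late:1, ring:1, hot:1, why:1, there:1, … (1 more, each freq 1)
Words with frequency 4: (none)

0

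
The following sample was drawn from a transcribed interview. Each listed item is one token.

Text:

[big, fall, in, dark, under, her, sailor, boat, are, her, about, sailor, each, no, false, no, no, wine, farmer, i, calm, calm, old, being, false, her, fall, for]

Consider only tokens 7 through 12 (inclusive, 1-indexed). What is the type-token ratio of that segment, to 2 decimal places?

Segment tokens 7–12: sailor, boat, are, her, about, sailor
Segment N = 6, segment V = 5.
TTR = 5 / 6 = 0.83

0.83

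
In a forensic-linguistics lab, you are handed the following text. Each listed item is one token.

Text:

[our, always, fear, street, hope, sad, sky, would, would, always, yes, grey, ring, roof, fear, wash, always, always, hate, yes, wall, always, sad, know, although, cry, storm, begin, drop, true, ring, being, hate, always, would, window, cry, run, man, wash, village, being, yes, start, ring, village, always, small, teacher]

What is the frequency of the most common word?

Frequencies: always:7, would:3, yes:3, ring:3, fear:2, sad:2, wash:2, hate:2, cry:2, being:2, village:2, our:1, street:1, hope:1, sky:1, grey:1, roof:1, wall:1, know:1, although:1, … (10 more, each freq 1)
Most common: 'always' with frequency 7.

7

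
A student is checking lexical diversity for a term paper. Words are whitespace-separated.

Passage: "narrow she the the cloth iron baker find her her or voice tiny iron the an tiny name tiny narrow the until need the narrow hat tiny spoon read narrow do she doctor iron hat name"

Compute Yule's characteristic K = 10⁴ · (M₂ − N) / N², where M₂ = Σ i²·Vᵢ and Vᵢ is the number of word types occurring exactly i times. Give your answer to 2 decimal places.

447.53

Frequencies: the:5, narrow:4, tiny:4, iron:3, she:2, her:2, name:2, hat:2, cloth:1, baker:1, find:1, or:1, voice:1, an:1, until:1, need:1, spoon:1, read:1, do:1, doctor:1
N = 36. Frequency spectrum: V_1=12, V_2=4, V_3=1, V_4=2, V_5=1
M₂ = 1²·12 + 2²·4 + 3²·1 + 4²·2 + 5²·1 = 94
K = 10000 × (94 − 36) / 36² = 447.53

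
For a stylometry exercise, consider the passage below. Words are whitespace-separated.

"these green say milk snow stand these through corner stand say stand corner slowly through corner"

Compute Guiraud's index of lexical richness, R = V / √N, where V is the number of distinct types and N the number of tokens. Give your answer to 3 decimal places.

N = 16, V = 9.
√N = 4.000000
R = 9 / 4.000000 = 2.250

2.250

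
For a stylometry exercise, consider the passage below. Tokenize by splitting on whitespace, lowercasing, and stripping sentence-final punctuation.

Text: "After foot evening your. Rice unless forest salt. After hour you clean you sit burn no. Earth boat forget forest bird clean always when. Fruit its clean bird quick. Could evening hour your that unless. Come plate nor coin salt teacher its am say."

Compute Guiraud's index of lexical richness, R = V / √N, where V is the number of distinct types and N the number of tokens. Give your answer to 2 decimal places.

4.82

N = 44, V = 32.
√N = 6.633250
R = 32 / 6.633250 = 4.82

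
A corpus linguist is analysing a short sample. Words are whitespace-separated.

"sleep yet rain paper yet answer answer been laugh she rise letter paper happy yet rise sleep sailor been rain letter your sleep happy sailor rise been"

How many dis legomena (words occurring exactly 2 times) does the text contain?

Frequencies: sleep:3, yet:3, been:3, rise:3, rain:2, paper:2, answer:2, letter:2, happy:2, sailor:2, laugh:1, she:1, your:1
Words with frequency 2: answer, happy, letter, paper, rain, sailor

6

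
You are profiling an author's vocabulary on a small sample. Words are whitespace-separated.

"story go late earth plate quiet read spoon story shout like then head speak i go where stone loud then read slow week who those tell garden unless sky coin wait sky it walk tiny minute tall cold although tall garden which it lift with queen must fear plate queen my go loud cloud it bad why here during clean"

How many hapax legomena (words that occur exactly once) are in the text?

36

Frequencies: go:3, it:3, story:2, plate:2, read:2, then:2, loud:2, garden:2, sky:2, tall:2, queen:2, late:1, earth:1, quiet:1, spoon:1, shout:1, like:1, head:1, speak:1, i:1, … (27 more, each freq 1)
Hapax (freq=1): although, bad, clean, cloud, coin, cold, during, earth, fear, head, here, i, late, lift, like, minute, must, my, quiet, shout, slow, speak, spoon, stone, tell, those, tiny, unless, wait, walk, week, where, which, who, why, with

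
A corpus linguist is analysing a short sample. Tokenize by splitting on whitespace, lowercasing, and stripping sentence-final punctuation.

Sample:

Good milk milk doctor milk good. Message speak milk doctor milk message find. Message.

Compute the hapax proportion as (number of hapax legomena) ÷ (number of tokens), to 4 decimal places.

Frequencies: milk:5, message:3, good:2, doctor:2, speak:1, find:1
Hapax count = 2; token count = 14.
Ratio = 2 / 14 = 0.1429

0.1429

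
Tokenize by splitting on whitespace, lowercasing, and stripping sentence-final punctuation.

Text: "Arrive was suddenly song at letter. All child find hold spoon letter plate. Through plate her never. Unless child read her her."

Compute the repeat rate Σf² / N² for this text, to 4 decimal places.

Frequencies: her:3, letter:2, child:2, plate:2, arrive:1, was:1, suddenly:1, song:1, at:1, all:1, find:1, hold:1, spoon:1, through:1, never:1, unless:1, read:1
Σf² = 34; N² = 484
Repeat rate = 34 / 484 = 0.0702

0.0702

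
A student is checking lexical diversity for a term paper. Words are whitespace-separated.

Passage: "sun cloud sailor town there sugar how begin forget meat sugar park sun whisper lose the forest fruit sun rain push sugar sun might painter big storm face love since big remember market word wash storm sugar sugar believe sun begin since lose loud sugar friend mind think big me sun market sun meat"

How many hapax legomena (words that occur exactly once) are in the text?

Frequencies: sun:7, sugar:6, big:3, begin:2, meat:2, lose:2, storm:2, since:2, market:2, cloud:1, sailor:1, town:1, there:1, how:1, forget:1, park:1, whisper:1, the:1, forest:1, fruit:1, … (15 more, each freq 1)
Hapax (freq=1): believe, cloud, face, forest, forget, friend, fruit, how, loud, love, me, might, mind, painter, park, push, rain, remember, sailor, the, there, think, town, wash, whisper, word

26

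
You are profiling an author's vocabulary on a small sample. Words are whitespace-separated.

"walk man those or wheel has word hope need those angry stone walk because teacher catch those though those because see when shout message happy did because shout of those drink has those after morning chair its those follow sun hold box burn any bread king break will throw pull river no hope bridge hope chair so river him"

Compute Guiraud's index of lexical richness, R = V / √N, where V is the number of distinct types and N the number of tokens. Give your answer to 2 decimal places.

5.73

N = 59, V = 44.
√N = 7.681146
R = 44 / 7.681146 = 5.73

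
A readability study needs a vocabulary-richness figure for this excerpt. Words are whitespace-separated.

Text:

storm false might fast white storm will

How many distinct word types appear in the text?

6

Distinct types: {false, fast, might, storm, white, will}
V = 6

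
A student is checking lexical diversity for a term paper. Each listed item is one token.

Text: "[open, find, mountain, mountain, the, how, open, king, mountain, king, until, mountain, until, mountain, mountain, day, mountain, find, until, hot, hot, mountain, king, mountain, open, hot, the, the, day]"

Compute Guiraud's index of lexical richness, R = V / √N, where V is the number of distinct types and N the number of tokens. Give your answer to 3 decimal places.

N = 29, V = 9.
√N = 5.385165
R = 9 / 5.385165 = 1.671

1.671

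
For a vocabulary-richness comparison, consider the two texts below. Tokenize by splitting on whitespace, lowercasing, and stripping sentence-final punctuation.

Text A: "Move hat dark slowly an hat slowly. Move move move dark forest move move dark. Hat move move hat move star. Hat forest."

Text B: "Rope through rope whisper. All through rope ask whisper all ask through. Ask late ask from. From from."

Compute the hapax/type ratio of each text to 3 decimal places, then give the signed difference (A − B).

0.143

A: hapax=2, V=7, ratio=0.286
B: hapax=1, V=7, ratio=0.143
Difference = 0.286 − 0.143 = 0.143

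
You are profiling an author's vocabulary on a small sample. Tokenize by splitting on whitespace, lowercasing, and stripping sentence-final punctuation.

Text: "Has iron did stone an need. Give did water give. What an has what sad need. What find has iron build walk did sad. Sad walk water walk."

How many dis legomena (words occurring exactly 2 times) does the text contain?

5

Frequencies: has:3, did:3, what:3, sad:3, walk:3, iron:2, an:2, need:2, give:2, water:2, stone:1, find:1, build:1
Words with frequency 2: an, give, iron, need, water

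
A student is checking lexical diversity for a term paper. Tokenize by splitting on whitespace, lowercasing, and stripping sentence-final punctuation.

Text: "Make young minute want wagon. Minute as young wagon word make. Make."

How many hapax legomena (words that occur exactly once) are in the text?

Frequencies: make:3, young:2, minute:2, wagon:2, want:1, as:1, word:1
Hapax (freq=1): as, want, word

3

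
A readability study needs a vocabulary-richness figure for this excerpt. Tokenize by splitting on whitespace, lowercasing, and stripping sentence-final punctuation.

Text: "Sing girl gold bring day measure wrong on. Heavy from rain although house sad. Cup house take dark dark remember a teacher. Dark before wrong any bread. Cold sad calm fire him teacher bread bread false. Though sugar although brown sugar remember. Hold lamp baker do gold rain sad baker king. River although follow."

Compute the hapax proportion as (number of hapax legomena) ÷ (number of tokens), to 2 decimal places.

Frequencies: although:3, sad:3, dark:3, bread:3, gold:2, wrong:2, rain:2, house:2, remember:2, teacher:2, sugar:2, baker:2, sing:1, girl:1, bring:1, day:1, measure:1, on:1, heavy:1, from:1, … (18 more, each freq 1)
Hapax count = 26; token count = 54.
Ratio = 26 / 54 = 0.48

0.48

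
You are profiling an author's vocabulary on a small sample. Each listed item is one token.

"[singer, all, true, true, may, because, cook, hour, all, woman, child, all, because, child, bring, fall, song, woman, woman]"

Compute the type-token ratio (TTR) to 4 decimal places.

N = 19 tokens, V = 12 types.
TTR = V / N = 12 / 19 = 0.6316

0.6316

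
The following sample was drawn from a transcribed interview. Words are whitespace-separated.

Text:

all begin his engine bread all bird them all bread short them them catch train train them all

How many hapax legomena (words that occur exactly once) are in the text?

Frequencies: all:4, them:4, bread:2, train:2, begin:1, his:1, engine:1, bird:1, short:1, catch:1
Hapax (freq=1): begin, bird, catch, engine, his, short

6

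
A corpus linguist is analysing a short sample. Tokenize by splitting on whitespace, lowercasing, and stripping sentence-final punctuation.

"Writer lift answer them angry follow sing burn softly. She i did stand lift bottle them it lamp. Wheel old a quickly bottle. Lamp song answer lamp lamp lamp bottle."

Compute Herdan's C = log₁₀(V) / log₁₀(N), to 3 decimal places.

0.895

N = 30, V = 21.
log₁₀(V) = 1.322219, log₁₀(N) = 1.477121
C = 1.322219 / 1.477121 = 0.895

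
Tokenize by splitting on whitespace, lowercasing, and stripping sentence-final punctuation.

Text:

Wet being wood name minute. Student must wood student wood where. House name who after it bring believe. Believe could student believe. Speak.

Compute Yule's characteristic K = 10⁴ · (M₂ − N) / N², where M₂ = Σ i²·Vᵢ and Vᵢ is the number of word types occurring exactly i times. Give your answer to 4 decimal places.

Frequencies: wood:3, student:3, believe:3, name:2, wet:1, being:1, minute:1, must:1, where:1, house:1, who:1, after:1, it:1, bring:1, could:1, speak:1
N = 23. Frequency spectrum: V_1=12, V_2=1, V_3=3
M₂ = 1²·12 + 2²·1 + 3²·3 = 43
K = 10000 × (43 − 23) / 23² = 378.0718

378.0718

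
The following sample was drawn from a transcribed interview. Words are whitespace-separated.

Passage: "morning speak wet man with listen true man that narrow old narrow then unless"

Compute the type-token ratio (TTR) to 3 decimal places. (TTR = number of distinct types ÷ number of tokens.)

N = 14 tokens, V = 12 types.
TTR = V / N = 12 / 14 = 0.857

0.857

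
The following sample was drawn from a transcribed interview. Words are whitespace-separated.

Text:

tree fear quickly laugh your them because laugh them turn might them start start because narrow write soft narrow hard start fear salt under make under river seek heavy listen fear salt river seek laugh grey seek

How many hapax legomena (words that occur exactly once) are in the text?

Frequencies: fear:3, laugh:3, them:3, start:3, seek:3, because:2, narrow:2, salt:2, under:2, river:2, tree:1, quickly:1, your:1, turn:1, might:1, write:1, soft:1, hard:1, make:1, heavy:1, … (2 more, each freq 1)
Hapax (freq=1): grey, hard, heavy, listen, make, might, quickly, soft, tree, turn, write, your

12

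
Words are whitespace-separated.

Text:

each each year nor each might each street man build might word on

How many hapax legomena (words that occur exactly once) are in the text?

Frequencies: each:4, might:2, year:1, nor:1, street:1, man:1, build:1, word:1, on:1
Hapax (freq=1): build, man, nor, on, street, word, year

7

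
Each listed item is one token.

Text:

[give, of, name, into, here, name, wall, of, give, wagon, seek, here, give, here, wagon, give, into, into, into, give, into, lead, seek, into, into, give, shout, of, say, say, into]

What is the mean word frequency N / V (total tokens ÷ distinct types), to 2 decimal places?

N = 31 tokens, V = 11 types.
Mean frequency = N / V = 31 / 11 = 2.82

2.82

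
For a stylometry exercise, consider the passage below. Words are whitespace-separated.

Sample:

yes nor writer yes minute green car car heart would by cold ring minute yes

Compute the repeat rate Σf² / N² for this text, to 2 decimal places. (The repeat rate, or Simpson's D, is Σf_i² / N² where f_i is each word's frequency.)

Frequencies: yes:3, minute:2, car:2, nor:1, writer:1, green:1, heart:1, would:1, by:1, cold:1, ring:1
Σf² = 25; N² = 225
Repeat rate = 25 / 225 = 0.11

0.11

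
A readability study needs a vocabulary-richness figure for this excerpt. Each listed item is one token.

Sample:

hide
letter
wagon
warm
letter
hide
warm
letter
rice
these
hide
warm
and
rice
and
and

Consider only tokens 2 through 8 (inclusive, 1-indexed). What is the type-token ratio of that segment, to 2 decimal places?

0.57

Segment tokens 2–8: letter, wagon, warm, letter, hide, warm, letter
Segment N = 7, segment V = 4.
TTR = 4 / 7 = 0.57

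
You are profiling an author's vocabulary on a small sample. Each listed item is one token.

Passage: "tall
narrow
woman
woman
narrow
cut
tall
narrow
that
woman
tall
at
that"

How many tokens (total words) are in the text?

Tokens: tall, narrow, woman, woman, narrow, cut, tall, narrow, that, woman, tall, at, that
N = 13

13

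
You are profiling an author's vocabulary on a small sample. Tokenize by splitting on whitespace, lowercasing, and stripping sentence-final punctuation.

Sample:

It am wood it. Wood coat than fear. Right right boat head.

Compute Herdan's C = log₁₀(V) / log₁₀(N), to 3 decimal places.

N = 12, V = 9.
log₁₀(V) = 0.954243, log₁₀(N) = 1.079181
C = 0.954243 / 1.079181 = 0.884

0.884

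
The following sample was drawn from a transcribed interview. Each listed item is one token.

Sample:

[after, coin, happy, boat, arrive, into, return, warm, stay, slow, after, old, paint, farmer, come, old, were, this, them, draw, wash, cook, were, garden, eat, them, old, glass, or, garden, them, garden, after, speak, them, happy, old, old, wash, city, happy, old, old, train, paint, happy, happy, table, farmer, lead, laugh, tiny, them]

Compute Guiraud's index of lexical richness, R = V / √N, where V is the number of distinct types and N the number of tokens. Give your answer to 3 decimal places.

N = 53, V = 31.
√N = 7.280110
R = 31 / 7.280110 = 4.258

4.258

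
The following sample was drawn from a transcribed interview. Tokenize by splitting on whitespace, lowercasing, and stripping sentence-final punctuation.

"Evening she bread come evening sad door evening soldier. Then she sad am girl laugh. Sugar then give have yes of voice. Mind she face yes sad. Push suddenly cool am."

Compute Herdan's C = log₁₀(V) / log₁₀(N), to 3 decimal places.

N = 31, V = 22.
log₁₀(V) = 1.342423, log₁₀(N) = 1.491362
C = 1.342423 / 1.491362 = 0.900

0.900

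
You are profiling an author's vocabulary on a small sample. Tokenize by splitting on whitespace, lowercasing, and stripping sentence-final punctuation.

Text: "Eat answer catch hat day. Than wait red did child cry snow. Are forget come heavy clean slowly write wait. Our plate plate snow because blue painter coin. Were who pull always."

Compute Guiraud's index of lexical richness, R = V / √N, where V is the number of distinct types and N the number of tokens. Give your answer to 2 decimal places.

N = 32, V = 29.
√N = 5.656854
R = 29 / 5.656854 = 5.13

5.13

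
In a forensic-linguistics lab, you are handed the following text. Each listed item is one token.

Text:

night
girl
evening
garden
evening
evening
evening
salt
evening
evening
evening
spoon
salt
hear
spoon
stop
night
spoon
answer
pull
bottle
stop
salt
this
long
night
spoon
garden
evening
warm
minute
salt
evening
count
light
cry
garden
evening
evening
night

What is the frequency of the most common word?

11

Frequencies: evening:11, night:4, salt:4, spoon:4, garden:3, stop:2, girl:1, hear:1, answer:1, pull:1, bottle:1, this:1, long:1, warm:1, minute:1, count:1, light:1, cry:1
Most common: 'evening' with frequency 11.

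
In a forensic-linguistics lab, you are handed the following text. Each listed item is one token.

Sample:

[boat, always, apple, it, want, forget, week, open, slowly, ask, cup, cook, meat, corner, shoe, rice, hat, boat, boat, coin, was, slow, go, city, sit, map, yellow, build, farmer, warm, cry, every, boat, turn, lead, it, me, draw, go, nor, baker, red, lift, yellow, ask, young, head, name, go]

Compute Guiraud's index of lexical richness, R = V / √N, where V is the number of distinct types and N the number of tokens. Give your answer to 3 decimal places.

N = 49, V = 41.
√N = 7.000000
R = 41 / 7.000000 = 5.857

5.857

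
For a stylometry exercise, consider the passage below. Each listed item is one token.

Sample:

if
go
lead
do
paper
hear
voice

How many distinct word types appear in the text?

Distinct types: {do, go, hear, if, lead, paper, voice}
V = 7

7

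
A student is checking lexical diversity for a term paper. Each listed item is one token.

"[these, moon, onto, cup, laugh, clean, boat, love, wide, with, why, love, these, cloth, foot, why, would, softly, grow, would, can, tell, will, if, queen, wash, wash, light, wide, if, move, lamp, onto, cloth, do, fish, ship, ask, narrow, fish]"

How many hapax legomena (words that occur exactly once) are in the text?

20

Frequencies: these:2, onto:2, love:2, wide:2, why:2, cloth:2, would:2, if:2, wash:2, fish:2, moon:1, cup:1, laugh:1, clean:1, boat:1, with:1, foot:1, softly:1, grow:1, can:1, … (10 more, each freq 1)
Hapax (freq=1): ask, boat, can, clean, cup, do, foot, grow, lamp, laugh, light, moon, move, narrow, queen, ship, softly, tell, will, with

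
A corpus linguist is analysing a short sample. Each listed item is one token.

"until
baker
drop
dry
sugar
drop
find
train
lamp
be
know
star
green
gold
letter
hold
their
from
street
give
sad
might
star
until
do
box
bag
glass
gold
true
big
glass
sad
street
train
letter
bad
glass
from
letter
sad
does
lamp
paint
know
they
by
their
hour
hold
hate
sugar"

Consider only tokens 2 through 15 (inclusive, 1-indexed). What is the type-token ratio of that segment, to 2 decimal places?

Segment tokens 2–15: baker, drop, dry, sugar, drop, find, train, lamp, be, know, star, green, gold, letter
Segment N = 14, segment V = 13.
TTR = 13 / 14 = 0.93

0.93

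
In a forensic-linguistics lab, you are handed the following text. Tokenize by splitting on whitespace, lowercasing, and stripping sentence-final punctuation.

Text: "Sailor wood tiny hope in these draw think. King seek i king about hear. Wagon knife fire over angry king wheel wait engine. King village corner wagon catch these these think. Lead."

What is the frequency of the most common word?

Frequencies: king:4, these:3, think:2, wagon:2, sailor:1, wood:1, tiny:1, hope:1, in:1, draw:1, seek:1, i:1, about:1, hear:1, knife:1, fire:1, over:1, angry:1, wheel:1, wait:1, … (5 more, each freq 1)
Most common: 'king' with frequency 4.

4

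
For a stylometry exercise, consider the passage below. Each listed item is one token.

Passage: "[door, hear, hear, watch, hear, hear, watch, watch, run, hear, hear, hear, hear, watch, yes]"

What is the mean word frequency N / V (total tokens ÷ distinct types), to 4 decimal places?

3.0000

N = 15 tokens, V = 5 types.
Mean frequency = N / V = 15 / 5 = 3.0000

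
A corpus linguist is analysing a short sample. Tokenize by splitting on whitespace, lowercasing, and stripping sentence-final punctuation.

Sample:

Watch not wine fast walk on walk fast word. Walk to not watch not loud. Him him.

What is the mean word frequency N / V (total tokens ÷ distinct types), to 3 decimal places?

1.700

N = 17 tokens, V = 10 types.
Mean frequency = N / V = 17 / 10 = 1.700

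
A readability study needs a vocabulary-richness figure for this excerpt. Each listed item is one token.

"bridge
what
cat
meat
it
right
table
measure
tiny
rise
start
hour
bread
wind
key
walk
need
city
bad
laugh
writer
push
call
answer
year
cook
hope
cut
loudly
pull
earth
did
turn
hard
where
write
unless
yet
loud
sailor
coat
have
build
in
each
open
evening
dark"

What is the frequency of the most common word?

1

Frequencies: bridge:1, what:1, cat:1, meat:1, it:1, right:1, table:1, measure:1, tiny:1, rise:1, start:1, hour:1, bread:1, wind:1, key:1, walk:1, need:1, city:1, bad:1, laugh:1, … (28 more, each freq 1)
Most common: 'bridge' with frequency 1.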